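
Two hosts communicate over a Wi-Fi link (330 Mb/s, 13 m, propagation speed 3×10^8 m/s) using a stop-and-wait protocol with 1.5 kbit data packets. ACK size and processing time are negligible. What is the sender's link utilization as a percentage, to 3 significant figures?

t_tx = L/R = 1500/330000000 = 4.54545e-06 s.
t_prop = 13/300000000 = 4.33333e-08 s; RTT = 8.66667e-08 s.
Cycle = t_tx + RTT = 4.63212e-06 s.
Utilization = t_tx / cycle = 4.54545e-06/4.63212e-06 = 98.1 %.

98.1 %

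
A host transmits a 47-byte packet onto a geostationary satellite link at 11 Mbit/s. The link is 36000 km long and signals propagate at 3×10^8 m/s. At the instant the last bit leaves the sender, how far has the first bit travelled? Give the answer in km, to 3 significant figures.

10.3 km

t_tx = L/R = 376/11000000 = 3.41818e-05 s.
Distance = s × t_tx = 300000000 × 3.41818e-05 = 10.3 km.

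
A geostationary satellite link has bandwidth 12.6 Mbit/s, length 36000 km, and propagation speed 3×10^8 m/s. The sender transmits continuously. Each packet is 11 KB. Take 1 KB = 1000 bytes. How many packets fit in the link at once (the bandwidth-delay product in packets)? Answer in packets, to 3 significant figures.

Propagation delay = 36000000 / 300000000 = 0.12 s.
BDP = R × t_prop = 12600000 × 0.12 = 1512000 bits.
In packets of 88000 bits: 17.2 packets.

17.2 packets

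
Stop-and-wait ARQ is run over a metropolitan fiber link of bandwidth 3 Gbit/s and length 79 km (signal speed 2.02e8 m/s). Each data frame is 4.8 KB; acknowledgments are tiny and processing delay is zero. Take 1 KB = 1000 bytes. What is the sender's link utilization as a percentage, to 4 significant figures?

t_tx = L/R = 38400/3000000000 = 1.28e-05 s.
t_prop = 79000/202000000 = 0.000391089 s; RTT = 0.000782178 s.
Cycle = t_tx + RTT = 0.000794978 s.
Utilization = t_tx / cycle = 1.28e-05/0.000794978 = 1.610 %.

1.610 %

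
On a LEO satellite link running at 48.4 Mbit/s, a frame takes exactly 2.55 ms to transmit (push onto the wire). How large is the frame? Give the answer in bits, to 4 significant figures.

123400 bits

L = R × t_tx = 48400000 b/s × 0.00255 s = 123420 bits.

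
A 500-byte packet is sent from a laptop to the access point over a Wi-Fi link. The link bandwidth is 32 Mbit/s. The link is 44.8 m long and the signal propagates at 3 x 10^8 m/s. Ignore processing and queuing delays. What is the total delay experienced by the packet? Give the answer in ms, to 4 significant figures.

0.1251 ms

L = 500 × 8 = 4000 bits.
Transmission delay = L/R = 4000 / 32000000 = 0.125 ms.
Propagation delay = d/s = 44.8 m / 300000000 m/s = 0.000149333 ms.
Total = 0.1251 ms.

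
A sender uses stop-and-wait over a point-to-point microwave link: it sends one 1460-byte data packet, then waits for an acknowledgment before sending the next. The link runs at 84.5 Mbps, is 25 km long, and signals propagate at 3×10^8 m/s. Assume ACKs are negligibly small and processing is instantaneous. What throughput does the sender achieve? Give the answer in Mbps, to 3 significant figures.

38.3 Mbps

t_tx = L/R = 11680/84500000 = 0.000138225 s.
t_prop = 25000/300000000 = 8.33333e-05 s; RTT = 0.000166667 s.
Cycle = t_tx + RTT = 0.000304892 s.
Throughput = L / cycle = 11680 / 0.000304892 = 38.3 Mbps.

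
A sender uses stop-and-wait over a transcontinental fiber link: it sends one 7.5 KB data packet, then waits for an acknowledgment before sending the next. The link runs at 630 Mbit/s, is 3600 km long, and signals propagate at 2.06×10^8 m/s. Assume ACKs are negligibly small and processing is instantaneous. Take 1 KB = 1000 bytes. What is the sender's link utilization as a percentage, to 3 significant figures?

0.272 %

t_tx = L/R = 60000/630000000 = 9.52381e-05 s.
t_prop = 3600000/206000000 = 0.0174757 s; RTT = 0.0349515 s.
Cycle = t_tx + RTT = 0.0350467 s.
Utilization = t_tx / cycle = 9.52381e-05/0.0350467 = 0.272 %.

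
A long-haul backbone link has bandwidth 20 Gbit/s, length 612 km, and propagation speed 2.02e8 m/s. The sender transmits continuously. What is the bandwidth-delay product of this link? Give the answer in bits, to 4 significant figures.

Propagation delay = 612000 / 202000000 = 0.0030297 s.
BDP = R × t_prop = 20000000000 × 0.0030297 = 60594100 bits.

60590000 bits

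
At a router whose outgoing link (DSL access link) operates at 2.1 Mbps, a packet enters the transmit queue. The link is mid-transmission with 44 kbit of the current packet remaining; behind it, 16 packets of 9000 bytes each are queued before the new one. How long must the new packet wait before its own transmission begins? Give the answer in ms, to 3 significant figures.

570 ms

Each queued packet: L/R = 72000/2100000 = 34.2857 ms.
16 queued → 548.571 ms.
Plus remaining 44000 bits of current packet: 20.9524 ms.
Queuing delay = 570 ms.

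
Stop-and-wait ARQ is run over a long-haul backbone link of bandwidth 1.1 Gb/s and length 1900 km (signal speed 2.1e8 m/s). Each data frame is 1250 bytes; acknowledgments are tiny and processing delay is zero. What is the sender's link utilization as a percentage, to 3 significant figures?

0.0502 %

t_tx = L/R = 10000/1100000000 = 9.09091e-06 s.
t_prop = 1900000/210000000 = 0.00904762 s; RTT = 0.0180952 s.
Cycle = t_tx + RTT = 0.0181043 s.
Utilization = t_tx / cycle = 9.09091e-06/0.0181043 = 0.0502 %.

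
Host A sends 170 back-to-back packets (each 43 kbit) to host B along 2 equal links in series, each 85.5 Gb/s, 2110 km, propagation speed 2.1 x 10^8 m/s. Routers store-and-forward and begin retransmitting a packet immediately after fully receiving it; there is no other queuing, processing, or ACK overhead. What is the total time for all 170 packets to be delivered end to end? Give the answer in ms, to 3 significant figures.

Per-hop transmission t_tx = L/R = 43000/85500000000 = 0.000502924 ms.
Per-hop propagation t_prop = 2110000/210000000 = 10.0476 ms.
Pipeline fill: first packet needs 2·t_tx to clear all hops; remaining 169 packets each add one t_tx.
Total = (2+170-1)·t_tx + 2·t_prop = 171·0.000502924 + 2·10.0476 = 20.2 ms.

20.2 ms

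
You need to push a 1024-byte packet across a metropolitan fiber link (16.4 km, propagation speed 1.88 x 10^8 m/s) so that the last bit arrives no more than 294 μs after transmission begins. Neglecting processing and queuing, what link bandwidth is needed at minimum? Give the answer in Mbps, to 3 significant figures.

39.6 Mbps

L = 8192 bits.
Propagation delay = 16400 / 188000000 = 87.234 μs.
Transmission budget = 294 − 87.234 = 206.766 μs.
R ≥ L / t_tx = 8192 bits / 0.000206766 s = 39.6 Mbps.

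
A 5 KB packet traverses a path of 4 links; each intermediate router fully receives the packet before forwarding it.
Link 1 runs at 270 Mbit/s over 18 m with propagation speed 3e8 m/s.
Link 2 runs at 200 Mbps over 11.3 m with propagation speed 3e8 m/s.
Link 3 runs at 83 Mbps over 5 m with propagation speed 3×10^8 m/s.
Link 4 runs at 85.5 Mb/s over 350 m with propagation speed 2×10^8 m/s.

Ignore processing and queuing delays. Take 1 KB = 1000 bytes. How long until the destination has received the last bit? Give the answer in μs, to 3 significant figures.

L = 40000 bits.
Transmission delays (L/R per hop): 148.148, 200, 481.928, 467.836 μs; sum = 1297.91 μs.
Propagation delays (d/s per hop): 0.06, 0.0376667, 0.0166667, 1.75 μs; sum = 1.86433 μs.
End-to-end = 1300 μs.

1300 μs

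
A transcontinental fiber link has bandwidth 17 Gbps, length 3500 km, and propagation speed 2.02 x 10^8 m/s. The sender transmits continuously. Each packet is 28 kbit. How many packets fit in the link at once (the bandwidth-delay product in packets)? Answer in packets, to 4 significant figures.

Propagation delay = 3500000 / 202000000 = 0.0173267 s.
BDP = R × t_prop = 17000000000 × 0.0173267 = 294554000 bits.
In packets of 28000 bits: 10520 packets.

10520 packets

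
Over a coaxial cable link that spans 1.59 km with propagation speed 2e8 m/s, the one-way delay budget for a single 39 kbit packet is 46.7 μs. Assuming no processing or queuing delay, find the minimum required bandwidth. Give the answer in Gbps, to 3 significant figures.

1.01 Gbps

Propagation delay = 1590 / 200000000 = 7.95 μs.
Transmission budget = 46.7 − 7.95 = 38.75 μs.
R ≥ L / t_tx = 39000 bits / 3.875e-05 s = 1.01 Gbps.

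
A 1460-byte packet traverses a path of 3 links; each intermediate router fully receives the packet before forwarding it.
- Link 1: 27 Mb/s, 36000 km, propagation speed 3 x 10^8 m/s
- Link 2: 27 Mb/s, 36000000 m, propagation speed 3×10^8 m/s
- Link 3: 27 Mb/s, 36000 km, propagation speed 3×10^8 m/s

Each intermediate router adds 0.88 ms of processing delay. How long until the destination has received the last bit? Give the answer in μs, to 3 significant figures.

363000 μs

L = 1460 × 8 = 11680 bits.
Transmission delay per hop = L/R = 11680/27000000 = 432.593 μs; 3 hops → 1297.78 μs.
Propagation delays (d/s per hop): 120000, 120000, 120000 μs; sum = 360000 μs.
Processing at 2 router(s): 2 × 0.88 ms = 1760 μs.
End-to-end = 363000 μs.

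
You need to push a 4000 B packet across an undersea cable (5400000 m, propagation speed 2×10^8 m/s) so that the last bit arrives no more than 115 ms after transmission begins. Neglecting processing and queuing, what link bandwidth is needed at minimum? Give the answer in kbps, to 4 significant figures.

L = 32000 bits.
Propagation delay = 5400000 / 200000000 = 27 ms.
Transmission budget = 115 − 27 = 88 ms.
R ≥ L / t_tx = 32000 bits / 0.088 s = 363.6 kbps.

363.6 kbps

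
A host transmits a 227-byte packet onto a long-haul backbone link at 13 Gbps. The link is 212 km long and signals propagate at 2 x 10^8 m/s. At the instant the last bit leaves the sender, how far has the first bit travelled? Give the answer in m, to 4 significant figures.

t_tx = L/R = 1816/13000000000 = 1.39692e-07 s.
Distance = s × t_tx = 200000000 × 1.39692e-07 = 27.94 m.

27.94 m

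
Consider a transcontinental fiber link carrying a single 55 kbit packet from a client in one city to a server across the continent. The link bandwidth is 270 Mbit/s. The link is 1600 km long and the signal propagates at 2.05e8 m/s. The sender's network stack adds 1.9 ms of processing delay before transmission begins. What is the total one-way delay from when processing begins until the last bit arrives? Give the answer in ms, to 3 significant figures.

9.91 ms

L = 55000 bits.
Transmission delay = L/R = 55000 / 270000000 = 0.203704 ms.
Propagation delay = d/s = 1600000 m / 2.05e+08 m/s = 7.80488 ms.
Plus processing delay 1.9 ms = 1.9 ms.
Total = 9.91 ms.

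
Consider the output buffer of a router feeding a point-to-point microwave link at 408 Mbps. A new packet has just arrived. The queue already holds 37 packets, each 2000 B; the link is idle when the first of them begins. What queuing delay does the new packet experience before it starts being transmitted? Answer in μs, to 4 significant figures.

Each queued packet: L/R = 16000/408000000 = 39.2157 μs.
37 queued → 1450.98 μs.
Queuing delay = 1451 μs.

1451 μs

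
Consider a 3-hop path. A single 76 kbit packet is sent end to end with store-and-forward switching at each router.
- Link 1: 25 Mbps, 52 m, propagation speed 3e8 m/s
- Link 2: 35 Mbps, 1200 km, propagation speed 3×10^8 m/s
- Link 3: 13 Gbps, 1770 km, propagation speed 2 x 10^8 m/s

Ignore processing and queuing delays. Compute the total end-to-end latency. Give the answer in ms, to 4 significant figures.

18.07 ms

L = 76000 bits.
Transmission delays (L/R per hop): 3.04, 2.17143, 0.00584615 ms; sum = 5.21727 ms.
Propagation delays (d/s per hop): 0.000173333, 4, 8.85 ms; sum = 12.8502 ms.
End-to-end = 18.07 ms.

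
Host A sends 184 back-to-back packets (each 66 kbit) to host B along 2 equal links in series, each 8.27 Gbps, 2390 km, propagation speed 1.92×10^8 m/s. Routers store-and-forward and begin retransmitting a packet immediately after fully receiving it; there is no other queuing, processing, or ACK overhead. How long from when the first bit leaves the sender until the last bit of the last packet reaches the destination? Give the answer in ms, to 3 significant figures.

26.4 ms

Per-hop transmission t_tx = L/R = 66000/8270000000 = 0.00798065 ms.
Per-hop propagation t_prop = 2390000/192000000 = 12.4479 ms.
Pipeline fill: first packet needs 2·t_tx to clear all hops; remaining 183 packets each add one t_tx.
Total = (2+184-1)·t_tx + 2·t_prop = 185·0.00798065 + 2·12.4479 = 26.4 ms.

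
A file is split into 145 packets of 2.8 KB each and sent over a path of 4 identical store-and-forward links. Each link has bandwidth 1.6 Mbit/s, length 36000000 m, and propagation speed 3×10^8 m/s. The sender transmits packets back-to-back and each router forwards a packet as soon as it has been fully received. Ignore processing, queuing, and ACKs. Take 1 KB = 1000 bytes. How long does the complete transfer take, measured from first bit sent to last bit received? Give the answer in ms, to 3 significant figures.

Per-hop transmission t_tx = L/R = 22400/1600000 = 14 ms.
Per-hop propagation t_prop = 36000000/300000000 = 120 ms.
Pipeline fill: first packet needs 4·t_tx to clear all hops; remaining 144 packets each add one t_tx.
Total = (4+145-1)·t_tx + 4·t_prop = 148·14 + 4·120 = 2550 ms.

2550 ms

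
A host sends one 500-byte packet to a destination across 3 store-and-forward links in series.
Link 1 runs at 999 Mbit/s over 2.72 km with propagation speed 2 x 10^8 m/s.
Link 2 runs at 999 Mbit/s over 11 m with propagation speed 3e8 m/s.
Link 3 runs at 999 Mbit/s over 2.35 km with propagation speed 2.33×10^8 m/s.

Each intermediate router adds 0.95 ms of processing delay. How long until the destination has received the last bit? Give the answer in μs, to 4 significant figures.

1936 μs

L = 500 × 8 = 4000 bits.
Transmission delay per hop = L/R = 4000/999000000 = 4.004 μs; 3 hops → 12.012 μs.
Propagation delays (d/s per hop): 13.6, 0.0366667, 10.0858 μs; sum = 23.7225 μs.
Processing at 2 router(s): 2 × 0.95 ms = 1900 μs.
End-to-end = 1936 μs.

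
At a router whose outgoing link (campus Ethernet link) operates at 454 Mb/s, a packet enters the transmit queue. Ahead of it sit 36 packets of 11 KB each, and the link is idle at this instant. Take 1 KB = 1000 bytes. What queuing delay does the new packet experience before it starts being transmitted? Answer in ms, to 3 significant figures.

Each queued packet: L/R = 88000/454000000 = 0.193833 ms.
36 queued → 6.97797 ms.
Queuing delay = 6.98 ms.

6.98 ms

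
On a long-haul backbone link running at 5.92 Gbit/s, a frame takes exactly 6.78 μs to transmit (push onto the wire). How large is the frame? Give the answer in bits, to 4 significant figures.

L = R × t_tx = 5920000000 b/s × 6.78e-06 s = 40137.6 bits.

40140 bits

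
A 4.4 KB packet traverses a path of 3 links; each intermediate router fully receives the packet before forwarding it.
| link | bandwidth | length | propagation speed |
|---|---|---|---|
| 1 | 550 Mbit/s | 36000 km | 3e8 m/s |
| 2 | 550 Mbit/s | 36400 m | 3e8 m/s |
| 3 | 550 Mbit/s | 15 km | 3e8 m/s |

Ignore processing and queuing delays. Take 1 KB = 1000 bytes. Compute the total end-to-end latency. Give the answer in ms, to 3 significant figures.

120 ms

L = 35200 bits.
Transmission delay per hop = L/R = 35200/550000000 = 0.064 ms; 3 hops → 0.192 ms.
Propagation delays (d/s per hop): 120, 0.121333, 0.05 ms; sum = 120.171 ms.
End-to-end = 120 ms.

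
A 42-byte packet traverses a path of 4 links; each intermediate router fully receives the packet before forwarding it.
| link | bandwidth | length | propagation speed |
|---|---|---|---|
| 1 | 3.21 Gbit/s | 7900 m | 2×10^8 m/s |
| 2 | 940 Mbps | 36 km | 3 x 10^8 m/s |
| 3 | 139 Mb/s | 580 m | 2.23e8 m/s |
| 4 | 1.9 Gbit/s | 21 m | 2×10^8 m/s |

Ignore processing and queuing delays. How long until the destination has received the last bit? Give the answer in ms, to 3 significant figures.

0.165 ms

L = 42 × 8 = 336 bits.
Transmission delays (L/R per hop): 0.000104673, 0.000357447, 0.00241727, 0.000176842 ms; sum = 0.00305623 ms.
Propagation delays (d/s per hop): 0.0395, 0.12, 0.0026009, 0.000105 ms; sum = 0.162206 ms.
End-to-end = 0.165 ms.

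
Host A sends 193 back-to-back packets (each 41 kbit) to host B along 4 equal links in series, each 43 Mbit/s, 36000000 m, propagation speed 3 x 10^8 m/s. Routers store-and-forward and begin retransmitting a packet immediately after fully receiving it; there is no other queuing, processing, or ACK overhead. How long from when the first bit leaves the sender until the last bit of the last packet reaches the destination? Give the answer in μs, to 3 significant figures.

667000 μs

Per-hop transmission t_tx = L/R = 41000/43000000 = 953.488 μs.
Per-hop propagation t_prop = 36000000/300000000 = 120000 μs.
Pipeline fill: first packet needs 4·t_tx to clear all hops; remaining 192 packets each add one t_tx.
Total = (4+193-1)·t_tx + 4·t_prop = 196·953.488 + 4·120000 = 667000 μs.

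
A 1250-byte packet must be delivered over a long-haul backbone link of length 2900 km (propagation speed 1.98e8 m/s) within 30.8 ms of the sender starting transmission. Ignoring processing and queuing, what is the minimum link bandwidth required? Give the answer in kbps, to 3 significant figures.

L = 10000 bits.
Propagation delay = 2900000 / 198000000 = 14.6465 ms.
Transmission budget = 30.8 − 14.6465 = 16.1535 ms.
R ≥ L / t_tx = 10000 bits / 0.0161535 s = 619 kbps.

619 kbps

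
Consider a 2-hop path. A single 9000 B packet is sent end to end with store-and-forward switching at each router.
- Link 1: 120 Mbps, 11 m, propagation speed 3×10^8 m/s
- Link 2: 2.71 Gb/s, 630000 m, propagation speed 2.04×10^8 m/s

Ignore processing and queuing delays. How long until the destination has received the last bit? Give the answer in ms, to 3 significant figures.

L = 9000 × 8 = 72000 bits.
Transmission delays (L/R per hop): 0.6, 0.0265683 ms; sum = 0.626568 ms.
Propagation delays (d/s per hop): 3.66667e-05, 3.08824 ms; sum = 3.08827 ms.
End-to-end = 3.71 ms.

3.71 ms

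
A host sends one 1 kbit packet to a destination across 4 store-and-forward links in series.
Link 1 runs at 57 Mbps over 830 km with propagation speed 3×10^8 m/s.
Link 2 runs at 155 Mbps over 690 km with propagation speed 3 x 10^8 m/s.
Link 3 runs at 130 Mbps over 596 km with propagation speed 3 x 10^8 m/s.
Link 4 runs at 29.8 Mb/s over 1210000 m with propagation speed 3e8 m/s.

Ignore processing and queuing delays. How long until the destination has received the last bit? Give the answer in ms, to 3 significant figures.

11.2 ms

L = 1000 bits.
Transmission delays (L/R per hop): 0.0175439, 0.00645161, 0.00769231, 0.033557 ms; sum = 0.0652448 ms.
Propagation delays (d/s per hop): 2.76667, 2.3, 1.98667, 4.03333 ms; sum = 11.0867 ms.
End-to-end = 11.2 ms.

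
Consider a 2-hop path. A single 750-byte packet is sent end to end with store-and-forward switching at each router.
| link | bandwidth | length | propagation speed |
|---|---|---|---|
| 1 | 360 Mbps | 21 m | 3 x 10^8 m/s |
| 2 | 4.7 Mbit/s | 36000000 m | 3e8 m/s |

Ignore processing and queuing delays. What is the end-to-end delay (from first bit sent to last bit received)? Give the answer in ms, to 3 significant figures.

121 ms

L = 750 × 8 = 6000 bits.
Transmission delays (L/R per hop): 0.0166667, 1.2766 ms; sum = 1.29326 ms.
Propagation delays (d/s per hop): 7e-05, 120 ms; sum = 120 ms.
End-to-end = 121 ms.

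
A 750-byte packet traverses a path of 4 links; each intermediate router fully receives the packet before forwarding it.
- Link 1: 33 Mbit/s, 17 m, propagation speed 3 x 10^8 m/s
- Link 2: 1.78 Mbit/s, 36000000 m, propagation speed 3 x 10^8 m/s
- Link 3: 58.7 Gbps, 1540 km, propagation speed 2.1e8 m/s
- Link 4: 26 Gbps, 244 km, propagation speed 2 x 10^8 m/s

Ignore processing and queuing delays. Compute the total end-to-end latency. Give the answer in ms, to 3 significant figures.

L = 750 × 8 = 6000 bits.
Transmission delays (L/R per hop): 0.181818, 3.37079, 0.000102215, 0.000230769 ms; sum = 3.55294 ms.
Propagation delays (d/s per hop): 5.66667e-05, 120, 7.33333, 1.22 ms; sum = 128.553 ms.
End-to-end = 132 ms.

132 ms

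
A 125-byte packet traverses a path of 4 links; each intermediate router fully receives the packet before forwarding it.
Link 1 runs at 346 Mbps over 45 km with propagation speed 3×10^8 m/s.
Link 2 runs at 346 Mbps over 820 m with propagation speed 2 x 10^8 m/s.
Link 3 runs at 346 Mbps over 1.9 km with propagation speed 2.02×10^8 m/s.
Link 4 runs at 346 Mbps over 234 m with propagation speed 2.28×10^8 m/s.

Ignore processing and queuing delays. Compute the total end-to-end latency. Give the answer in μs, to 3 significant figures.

L = 125 × 8 = 1000 bits.
Transmission delay per hop = L/R = 1000/346000000 = 2.89017 μs; 4 hops → 11.5607 μs.
Propagation delays (d/s per hop): 150, 4.1, 9.40594, 1.02632 μs; sum = 164.532 μs.
End-to-end = 176 μs.

176 μs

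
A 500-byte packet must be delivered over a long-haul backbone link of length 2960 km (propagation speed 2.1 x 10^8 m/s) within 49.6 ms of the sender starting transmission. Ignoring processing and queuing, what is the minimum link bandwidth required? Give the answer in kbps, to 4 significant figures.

112.7 kbps

L = 4000 bits.
Propagation delay = 2960000 / 210000000 = 14.0952 ms.
Transmission budget = 49.6 − 14.0952 = 35.5048 ms.
R ≥ L / t_tx = 4000 bits / 0.0355048 s = 112.7 kbps.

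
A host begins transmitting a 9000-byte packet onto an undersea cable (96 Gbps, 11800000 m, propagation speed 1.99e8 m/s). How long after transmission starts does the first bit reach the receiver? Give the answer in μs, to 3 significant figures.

59300 μs

First bit experiences only propagation delay: d/s = 11800000/199000000 = 59300 μs.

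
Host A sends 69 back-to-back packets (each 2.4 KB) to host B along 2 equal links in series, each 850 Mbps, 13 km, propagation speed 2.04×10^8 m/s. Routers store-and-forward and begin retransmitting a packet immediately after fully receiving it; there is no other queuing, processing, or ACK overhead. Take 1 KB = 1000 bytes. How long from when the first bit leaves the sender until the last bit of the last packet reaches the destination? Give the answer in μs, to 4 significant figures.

Per-hop transmission t_tx = L/R = 19200/850000000 = 22.5882 μs.
Per-hop propagation t_prop = 13000/204000000 = 63.7255 μs.
Pipeline fill: first packet needs 2·t_tx to clear all hops; remaining 68 packets each add one t_tx.
Total = (2+69-1)·t_tx + 2·t_prop = 70·22.5882 + 2·63.7255 = 1709 μs.

1709 μs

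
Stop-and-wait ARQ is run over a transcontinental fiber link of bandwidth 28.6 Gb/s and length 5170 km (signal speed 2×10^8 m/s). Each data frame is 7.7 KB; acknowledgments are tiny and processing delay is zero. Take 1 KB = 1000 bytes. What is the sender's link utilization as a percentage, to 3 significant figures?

0.00417 %

t_tx = L/R = 61600/28600000000 = 2.15385e-06 s.
t_prop = 5170000/200000000 = 0.02585 s; RTT = 0.0517 s.
Cycle = t_tx + RTT = 0.0517022 s.
Utilization = t_tx / cycle = 2.15385e-06/0.0517022 = 0.00417 %.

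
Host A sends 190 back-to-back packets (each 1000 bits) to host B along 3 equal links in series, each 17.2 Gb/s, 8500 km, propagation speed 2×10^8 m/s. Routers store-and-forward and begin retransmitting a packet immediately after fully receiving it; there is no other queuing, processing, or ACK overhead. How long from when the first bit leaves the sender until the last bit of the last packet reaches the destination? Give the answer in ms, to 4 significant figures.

Per-hop transmission t_tx = L/R = 1000/17200000000 = 5.81395e-05 ms.
Per-hop propagation t_prop = 8500000/200000000 = 42.5 ms.
Pipeline fill: first packet needs 3·t_tx to clear all hops; remaining 189 packets each add one t_tx.
Total = (3+190-1)·t_tx + 3·t_prop = 192·5.81395e-05 + 3·42.5 = 127.5 ms.

127.5 ms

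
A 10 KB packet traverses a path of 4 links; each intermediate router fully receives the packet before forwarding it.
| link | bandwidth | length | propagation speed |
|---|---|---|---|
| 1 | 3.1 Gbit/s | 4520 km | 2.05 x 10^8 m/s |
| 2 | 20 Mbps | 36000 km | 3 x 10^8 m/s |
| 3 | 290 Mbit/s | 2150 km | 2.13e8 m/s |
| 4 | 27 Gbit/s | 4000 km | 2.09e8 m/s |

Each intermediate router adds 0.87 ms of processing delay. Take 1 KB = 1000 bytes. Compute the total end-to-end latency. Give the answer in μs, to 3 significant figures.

178000 μs

L = 80000 bits.
Transmission delays (L/R per hop): 25.8065, 4000, 275.862, 2.96296 μs; sum = 4304.63 μs.
Propagation delays (d/s per hop): 22048.8, 120000, 10093.9, 19138.8 μs; sum = 171281 μs.
Processing at 3 router(s): 3 × 0.87 ms = 2610 μs.
End-to-end = 178000 μs.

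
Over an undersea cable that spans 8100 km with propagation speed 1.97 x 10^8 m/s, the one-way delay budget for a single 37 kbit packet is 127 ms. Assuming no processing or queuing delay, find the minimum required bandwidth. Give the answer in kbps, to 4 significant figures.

430.8 kbps

Propagation delay = 8100000 / 197000000 = 41.1168 ms.
Transmission budget = 127 − 41.1168 = 85.8832 ms.
R ≥ L / t_tx = 37000 bits / 0.0858832 s = 430.8 kbps.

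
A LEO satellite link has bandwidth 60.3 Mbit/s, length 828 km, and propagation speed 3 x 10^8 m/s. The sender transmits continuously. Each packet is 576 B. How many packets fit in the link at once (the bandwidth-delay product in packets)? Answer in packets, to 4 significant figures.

Propagation delay = 828000 / 300000000 = 0.00276 s.
BDP = R × t_prop = 60300000 × 0.00276 = 166428 bits.
In packets of 4608 bits: 36.12 packets.

36.12 packets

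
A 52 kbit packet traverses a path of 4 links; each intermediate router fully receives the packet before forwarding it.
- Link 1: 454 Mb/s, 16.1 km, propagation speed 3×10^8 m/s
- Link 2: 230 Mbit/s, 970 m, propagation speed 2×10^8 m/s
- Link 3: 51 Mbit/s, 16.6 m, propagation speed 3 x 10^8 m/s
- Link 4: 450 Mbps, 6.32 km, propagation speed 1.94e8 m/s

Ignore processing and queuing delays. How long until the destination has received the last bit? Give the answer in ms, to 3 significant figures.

L = 52000 bits.
Transmission delays (L/R per hop): 0.114537, 0.226087, 1.01961, 0.115556 ms; sum = 1.47579 ms.
Propagation delays (d/s per hop): 0.0536667, 0.00485, 5.53333e-05, 0.0325773 ms; sum = 0.0911493 ms.
End-to-end = 1.57 ms.

1.57 ms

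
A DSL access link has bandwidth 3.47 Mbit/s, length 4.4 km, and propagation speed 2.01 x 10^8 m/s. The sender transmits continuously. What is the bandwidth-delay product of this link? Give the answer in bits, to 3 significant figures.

Propagation delay = 4400 / 2.01e+08 = 2.18905e-05 s.
BDP = R × t_prop = 3470000 × 2.18905e-05 = 75.9602 bits.

76.0 bits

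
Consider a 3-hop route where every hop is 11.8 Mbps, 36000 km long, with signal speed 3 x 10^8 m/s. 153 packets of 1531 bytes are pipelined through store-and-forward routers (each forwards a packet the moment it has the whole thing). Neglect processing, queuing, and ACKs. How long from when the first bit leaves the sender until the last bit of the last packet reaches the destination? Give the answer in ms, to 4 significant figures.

520.9 ms

Per-hop transmission t_tx = L/R = 12248/11800000 = 1.03797 ms.
Per-hop propagation t_prop = 36000000/300000000 = 120 ms.
Pipeline fill: first packet needs 3·t_tx to clear all hops; remaining 152 packets each add one t_tx.
Total = (3+153-1)·t_tx + 3·t_prop = 155·1.03797 + 3·120 = 520.9 ms.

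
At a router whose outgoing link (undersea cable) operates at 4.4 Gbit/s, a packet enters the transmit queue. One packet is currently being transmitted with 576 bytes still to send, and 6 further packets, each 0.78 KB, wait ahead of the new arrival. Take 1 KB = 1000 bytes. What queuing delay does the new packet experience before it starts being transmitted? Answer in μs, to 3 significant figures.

9.56 μs

Each queued packet: L/R = 6240/4400000000 = 1.41818 μs.
6 queued → 8.50909 μs.
Plus remaining 4608 bits of current packet: 1.04727 μs.
Queuing delay = 9.56 μs.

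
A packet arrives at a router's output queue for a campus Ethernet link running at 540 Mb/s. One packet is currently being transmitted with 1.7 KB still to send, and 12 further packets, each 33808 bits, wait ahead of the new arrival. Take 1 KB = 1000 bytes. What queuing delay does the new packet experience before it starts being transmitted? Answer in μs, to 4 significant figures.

776.5 μs

Each queued packet: L/R = 33808/540000000 = 62.6074 μs.
12 queued → 751.289 μs.
Plus remaining 13600 bits of current packet: 25.1852 μs.
Queuing delay = 776.5 μs.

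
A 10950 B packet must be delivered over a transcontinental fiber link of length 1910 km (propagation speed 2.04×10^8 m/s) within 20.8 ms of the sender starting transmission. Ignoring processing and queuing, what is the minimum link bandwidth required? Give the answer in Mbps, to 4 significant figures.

7.659 Mbps

L = 87600 bits.
Propagation delay = 1910000 / 204000000 = 9.36275 ms.
Transmission budget = 20.8 − 9.36275 = 11.4373 ms.
R ≥ L / t_tx = 87600 bits / 0.0114373 s = 7.659 Mbps.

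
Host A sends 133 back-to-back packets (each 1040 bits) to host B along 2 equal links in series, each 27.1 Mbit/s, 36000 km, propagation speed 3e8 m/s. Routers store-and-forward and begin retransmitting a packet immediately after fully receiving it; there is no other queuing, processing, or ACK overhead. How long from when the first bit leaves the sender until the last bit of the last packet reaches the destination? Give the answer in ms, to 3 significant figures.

Per-hop transmission t_tx = L/R = 1040/27100000 = 0.0383764 ms.
Per-hop propagation t_prop = 36000000/300000000 = 120 ms.
Pipeline fill: first packet needs 2·t_tx to clear all hops; remaining 132 packets each add one t_tx.
Total = (2+133-1)·t_tx + 2·t_prop = 134·0.0383764 + 2·120 = 245 ms.

245 ms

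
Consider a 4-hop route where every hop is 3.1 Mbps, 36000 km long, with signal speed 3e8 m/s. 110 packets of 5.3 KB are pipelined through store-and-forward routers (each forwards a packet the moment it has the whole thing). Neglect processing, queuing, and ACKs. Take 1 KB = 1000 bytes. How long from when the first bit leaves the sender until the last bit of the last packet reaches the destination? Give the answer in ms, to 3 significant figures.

2030 ms

Per-hop transmission t_tx = L/R = 42400/3100000 = 13.6774 ms.
Per-hop propagation t_prop = 36000000/300000000 = 120 ms.
Pipeline fill: first packet needs 4·t_tx to clear all hops; remaining 109 packets each add one t_tx.
Total = (4+110-1)·t_tx + 4·t_prop = 113·13.6774 + 4·120 = 2030 ms.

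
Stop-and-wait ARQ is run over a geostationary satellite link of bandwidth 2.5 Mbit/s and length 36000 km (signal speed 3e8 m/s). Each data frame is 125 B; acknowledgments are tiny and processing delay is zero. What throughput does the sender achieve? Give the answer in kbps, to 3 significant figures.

t_tx = L/R = 1000/2500000 = 0.0004 s.
t_prop = 36000000/300000000 = 0.12 s; RTT = 0.24 s.
Cycle = t_tx + RTT = 0.2404 s.
Throughput = L / cycle = 1000 / 0.2404 = 4.16 kbps.

4.16 kbps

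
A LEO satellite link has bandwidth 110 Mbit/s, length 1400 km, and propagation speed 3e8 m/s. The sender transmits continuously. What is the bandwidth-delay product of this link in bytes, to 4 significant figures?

64170 bytes

Propagation delay = 1400000 / 300000000 = 0.00466667 s.
BDP = R × t_prop = 110000000 × 0.00466667 = 513333 bits.
In bytes: 513333/8 = 64170 bytes.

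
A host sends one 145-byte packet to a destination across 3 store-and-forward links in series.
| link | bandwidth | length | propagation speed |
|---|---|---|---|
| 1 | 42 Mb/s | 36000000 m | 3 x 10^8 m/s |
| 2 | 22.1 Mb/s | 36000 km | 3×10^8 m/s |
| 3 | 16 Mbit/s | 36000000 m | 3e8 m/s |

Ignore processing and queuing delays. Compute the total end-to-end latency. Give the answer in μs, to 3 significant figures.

L = 145 × 8 = 1160 bits.
Transmission delays (L/R per hop): 27.619, 52.4887, 72.5 μs; sum = 152.608 μs.
Propagation delays (d/s per hop): 120000, 120000, 120000 μs; sum = 360000 μs.
End-to-end = 360000 μs.

360000 μs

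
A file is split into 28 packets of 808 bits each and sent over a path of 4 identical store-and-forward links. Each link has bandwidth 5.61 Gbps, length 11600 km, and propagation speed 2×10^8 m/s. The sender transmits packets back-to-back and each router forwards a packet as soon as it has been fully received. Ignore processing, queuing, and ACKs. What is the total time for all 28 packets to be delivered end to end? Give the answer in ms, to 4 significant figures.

232.0 ms

Per-hop transmission t_tx = L/R = 808/5610000000 = 0.000144029 ms.
Per-hop propagation t_prop = 11600000/200000000 = 58 ms.
Pipeline fill: first packet needs 4·t_tx to clear all hops; remaining 27 packets each add one t_tx.
Total = (4+28-1)·t_tx + 4·t_prop = 31·0.000144029 + 4·58 = 232.0 ms.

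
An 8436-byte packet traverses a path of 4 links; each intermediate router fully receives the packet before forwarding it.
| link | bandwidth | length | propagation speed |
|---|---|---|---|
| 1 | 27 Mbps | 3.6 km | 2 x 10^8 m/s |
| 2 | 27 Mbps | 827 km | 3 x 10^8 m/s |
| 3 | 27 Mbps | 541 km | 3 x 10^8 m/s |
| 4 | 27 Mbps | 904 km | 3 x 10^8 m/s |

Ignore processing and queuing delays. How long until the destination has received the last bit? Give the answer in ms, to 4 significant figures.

L = 8436 × 8 = 67488 bits.
Transmission delay per hop = L/R = 67488/27000000 = 2.49956 ms; 4 hops → 9.99822 ms.
Propagation delays (d/s per hop): 0.018, 2.75667, 1.80333, 3.01333 ms; sum = 7.59133 ms.
End-to-end = 17.59 ms.

17.59 ms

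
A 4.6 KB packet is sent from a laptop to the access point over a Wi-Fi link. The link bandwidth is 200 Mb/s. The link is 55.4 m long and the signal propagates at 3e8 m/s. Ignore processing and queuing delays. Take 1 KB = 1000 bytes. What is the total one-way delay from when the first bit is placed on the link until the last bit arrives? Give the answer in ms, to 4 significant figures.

L = 36800 bits.
Transmission delay = L/R = 36800 / 200000000 = 0.184 ms.
Propagation delay = d/s = 55.4 m / 300000000 m/s = 0.000184667 ms.
Total = 0.1842 ms.

0.1842 ms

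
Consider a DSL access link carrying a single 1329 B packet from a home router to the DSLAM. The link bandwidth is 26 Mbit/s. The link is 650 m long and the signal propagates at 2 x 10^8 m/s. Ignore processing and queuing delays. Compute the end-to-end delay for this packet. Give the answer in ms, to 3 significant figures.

L = 1329 × 8 = 10632 bits.
Transmission delay = L/R = 10632 / 26000000 = 0.408923 ms.
Propagation delay = d/s = 650 m / 200000000 m/s = 0.00325 ms.
Total = 0.412 ms.

0.412 ms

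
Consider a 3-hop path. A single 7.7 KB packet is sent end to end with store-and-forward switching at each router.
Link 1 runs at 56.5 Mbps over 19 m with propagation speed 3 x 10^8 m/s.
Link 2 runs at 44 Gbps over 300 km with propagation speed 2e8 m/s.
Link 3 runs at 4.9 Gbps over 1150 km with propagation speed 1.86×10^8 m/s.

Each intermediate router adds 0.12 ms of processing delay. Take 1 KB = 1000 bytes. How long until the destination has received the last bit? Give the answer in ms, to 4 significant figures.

L = 61600 bits.
Transmission delays (L/R per hop): 1.09027, 0.0014, 0.0125714 ms; sum = 1.10424 ms.
Propagation delays (d/s per hop): 6.33333e-05, 1.5, 6.1828 ms; sum = 7.68286 ms.
Processing at 2 router(s): 2 × 0.12 ms = 0.24 ms.
End-to-end = 9.027 ms.

9.027 ms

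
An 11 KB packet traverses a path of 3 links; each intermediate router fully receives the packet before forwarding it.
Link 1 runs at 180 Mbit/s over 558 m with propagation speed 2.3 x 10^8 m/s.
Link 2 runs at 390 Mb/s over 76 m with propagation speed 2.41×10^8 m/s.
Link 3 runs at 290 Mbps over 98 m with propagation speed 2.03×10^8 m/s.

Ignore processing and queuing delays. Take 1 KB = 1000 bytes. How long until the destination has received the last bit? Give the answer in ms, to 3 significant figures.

L = 88000 bits.
Transmission delays (L/R per hop): 0.488889, 0.225641, 0.303448 ms; sum = 1.01798 ms.
Propagation delays (d/s per hop): 0.00242609, 0.000315353, 0.000482759 ms; sum = 0.0032242 ms.
End-to-end = 1.02 ms.

1.02 ms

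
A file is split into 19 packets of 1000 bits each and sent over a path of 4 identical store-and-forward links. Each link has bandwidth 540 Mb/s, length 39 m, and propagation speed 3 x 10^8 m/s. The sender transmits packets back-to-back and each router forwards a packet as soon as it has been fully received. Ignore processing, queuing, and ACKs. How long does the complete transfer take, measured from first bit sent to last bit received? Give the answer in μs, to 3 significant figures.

Per-hop transmission t_tx = L/R = 1000/540000000 = 1.85185 μs.
Per-hop propagation t_prop = 39/300000000 = 0.13 μs.
Pipeline fill: first packet needs 4·t_tx to clear all hops; remaining 18 packets each add one t_tx.
Total = (4+19-1)·t_tx + 4·t_prop = 22·1.85185 + 4·0.13 = 41.3 μs.

41.3 μs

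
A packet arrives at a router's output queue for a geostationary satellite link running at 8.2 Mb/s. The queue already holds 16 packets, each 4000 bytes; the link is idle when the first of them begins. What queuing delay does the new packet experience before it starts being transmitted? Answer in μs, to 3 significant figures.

62400 μs

Each queued packet: L/R = 32000/8.2e+06 = 3902.44 μs.
16 queued → 62439 μs.
Queuing delay = 62400 μs.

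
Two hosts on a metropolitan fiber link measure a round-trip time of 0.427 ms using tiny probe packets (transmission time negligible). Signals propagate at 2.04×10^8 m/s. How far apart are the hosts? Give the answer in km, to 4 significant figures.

One-way propagation = RTT/2 = 0.2135 ms.
d = s × t = 204000000 × 0.0002135 = 43.55 km.

43.55 km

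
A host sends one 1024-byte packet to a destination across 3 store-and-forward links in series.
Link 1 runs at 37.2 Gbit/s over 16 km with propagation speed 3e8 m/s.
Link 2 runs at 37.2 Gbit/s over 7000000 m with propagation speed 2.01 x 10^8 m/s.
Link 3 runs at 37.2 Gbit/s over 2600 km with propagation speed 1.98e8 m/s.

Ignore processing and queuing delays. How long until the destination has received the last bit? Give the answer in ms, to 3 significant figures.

48.0 ms

L = 1024 × 8 = 8192 bits.
Transmission delay per hop = L/R = 8192/37200000000 = 0.000220215 ms; 3 hops → 0.000660645 ms.
Propagation delays (d/s per hop): 0.0533333, 34.8259, 13.1313 ms; sum = 48.0105 ms.
End-to-end = 48.0 ms.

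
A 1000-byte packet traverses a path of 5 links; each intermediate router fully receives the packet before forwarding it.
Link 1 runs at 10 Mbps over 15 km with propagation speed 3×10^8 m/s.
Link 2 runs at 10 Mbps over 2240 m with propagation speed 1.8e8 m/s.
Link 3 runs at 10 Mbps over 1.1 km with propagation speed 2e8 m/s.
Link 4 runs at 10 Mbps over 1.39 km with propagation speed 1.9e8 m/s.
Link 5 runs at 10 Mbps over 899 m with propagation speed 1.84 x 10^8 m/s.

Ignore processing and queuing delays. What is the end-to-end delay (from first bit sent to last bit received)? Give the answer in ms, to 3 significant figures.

4.08 ms

L = 1000 × 8 = 8000 bits.
Transmission delay per hop = L/R = 8000/10000000 = 0.8 ms; 5 hops → 4 ms.
Propagation delays (d/s per hop): 0.05, 0.0124444, 0.0055, 0.00731579, 0.00488587 ms; sum = 0.0801461 ms.
End-to-end = 4.08 ms.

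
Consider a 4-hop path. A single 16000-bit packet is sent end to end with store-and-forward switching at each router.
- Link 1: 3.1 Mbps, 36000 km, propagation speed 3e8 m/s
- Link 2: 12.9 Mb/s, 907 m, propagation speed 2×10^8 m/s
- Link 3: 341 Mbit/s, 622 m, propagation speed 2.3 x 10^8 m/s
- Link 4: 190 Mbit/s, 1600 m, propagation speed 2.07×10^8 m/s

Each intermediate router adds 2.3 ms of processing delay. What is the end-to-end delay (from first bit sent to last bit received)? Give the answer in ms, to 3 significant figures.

Transmission delays (L/R per hop): 5.16129, 1.24031, 0.0469208, 0.0842105 ms; sum = 6.53273 ms.
Propagation delays (d/s per hop): 120, 0.004535, 0.00270435, 0.00772947 ms; sum = 120.015 ms.
Processing at 3 router(s): 3 × 2.3 ms = 6.9 ms.
End-to-end = 133 ms.

133 ms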